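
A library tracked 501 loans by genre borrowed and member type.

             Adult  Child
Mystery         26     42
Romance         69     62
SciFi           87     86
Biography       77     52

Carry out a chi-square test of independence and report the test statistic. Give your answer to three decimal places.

8.422

Row totals: 68, 131, 173, 129. Column totals: 259, 242. Grand total N = 501.
Expected counts (row total × column total / N):
  Mystery, Adult: 68×259/501 = 35.1537
  Mystery, Child: 68×242/501 = 32.8463
  Romance, Adult: 131×259/501 = 67.7226
  Romance, Child: 131×242/501 = 63.2774
  SciFi, Adult: 173×259/501 = 89.4351
  SciFi, Child: 173×242/501 = 83.5649
  Biography, Adult: 129×259/501 = 66.6886
  Biography, Child: 129×242/501 = 62.3114
Contributions (O − E)²/E:
  (26 − 35.1537)²/35.1537 = 2.3835
  (42 − 32.8463)²/32.8463 = 2.5510
  (69 − 67.7226)²/67.7226 = 0.0241
  (62 − 63.2774)²/63.2774 = 0.0258
  (87 − 89.4351)²/89.4351 = 0.0663
  (86 − 83.5649)²/83.5649 = 0.0710
  (77 − 66.6886)²/66.6886 = 1.5944
  (52 − 62.3114)²/62.3114 = 1.7063
χ² = 2.3835 + 2.5510 + 0.0241 + 0.0258 + 0.0663 + 0.0710 + 1.5944 + 1.7063 = 8.422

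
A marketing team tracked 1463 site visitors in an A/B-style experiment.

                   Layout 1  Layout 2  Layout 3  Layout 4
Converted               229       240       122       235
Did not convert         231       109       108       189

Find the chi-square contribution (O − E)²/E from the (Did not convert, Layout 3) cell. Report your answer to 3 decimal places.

Row total (Did not convert) = 637; column total (Layout 3) = 230; N = 1463.
Expected count E = 637 × 230 / 1463 = 100.1435.
Contribution = (O − E)²/E = (108 − 100.1435)² / 100.1435 = 0.616.

0.616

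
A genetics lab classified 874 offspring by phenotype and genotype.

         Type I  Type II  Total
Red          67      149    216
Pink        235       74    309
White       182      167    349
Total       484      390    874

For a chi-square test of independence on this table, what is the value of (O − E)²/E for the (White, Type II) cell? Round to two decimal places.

Row total (White) = 349; column total (Type II) = 390; N = 874.
Expected count E = 349 × 390 / 874 = 155.732.
Contribution = (O − E)²/E = (167 − 155.732)² / 155.732 = 0.82.

0.82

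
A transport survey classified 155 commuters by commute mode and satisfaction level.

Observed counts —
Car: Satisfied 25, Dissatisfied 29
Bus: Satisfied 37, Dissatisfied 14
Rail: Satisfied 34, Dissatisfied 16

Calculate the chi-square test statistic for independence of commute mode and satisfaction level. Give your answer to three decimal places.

8.819

Row totals: 54, 51, 50. Column totals: 96, 59. Grand total N = 155.
Expected counts (row total × column total / N):
  Car, Satisfied: 54×96/155 = 33.4452
  Car, Dissatisfied: 54×59/155 = 20.5548
  Bus, Satisfied: 51×96/155 = 31.5871
  Bus, Dissatisfied: 51×59/155 = 19.4129
  Rail, Satisfied: 50×96/155 = 30.9677
  Rail, Dissatisfied: 50×59/155 = 19.0323
Contributions (O − E)²/E:
  (25 − 33.4452)²/33.4452 = 2.1325
  (29 − 20.5548)²/20.5548 = 3.4698
  (37 − 31.5871)²/31.5871 = 0.9276
  (14 − 19.4129)²/19.4129 = 1.5093
  (34 − 30.9677)²/30.9677 = 0.2969
  (16 − 19.0323)²/19.0323 = 0.4831
χ² = 2.1325 + 3.4698 + 0.9276 + 1.5093 + 0.2969 + 0.4831 = 8.819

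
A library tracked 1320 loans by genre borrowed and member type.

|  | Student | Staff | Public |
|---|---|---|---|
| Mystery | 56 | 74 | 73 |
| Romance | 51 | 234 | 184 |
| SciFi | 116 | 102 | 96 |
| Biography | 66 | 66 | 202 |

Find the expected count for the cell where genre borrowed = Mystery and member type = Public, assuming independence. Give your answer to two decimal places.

85.35

Row total (Mystery) = 203; column total (Public) = 555; grand total N = 1320.
Expected count = (row total × column total) / N = 203 × 555 / 1320 = 85.35.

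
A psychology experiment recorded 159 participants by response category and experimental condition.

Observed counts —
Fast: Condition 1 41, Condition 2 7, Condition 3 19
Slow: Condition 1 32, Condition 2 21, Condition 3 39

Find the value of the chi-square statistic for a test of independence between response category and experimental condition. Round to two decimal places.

11.36

Row totals: 67, 92. Column totals: 73, 28, 58. Grand total N = 159.
Expected counts (row total × column total / N):
  Fast, Condition 1: 67×73/159 = 30.761
  Fast, Condition 2: 67×28/159 = 11.799
  Fast, Condition 3: 67×58/159 = 24.440
  Slow, Condition 1: 92×73/159 = 42.239
  Slow, Condition 2: 92×28/159 = 16.201
  Slow, Condition 3: 92×58/159 = 33.560
Contributions (O − E)²/E:
  (41 − 30.761)²/30.761 = 3.4081
  (7 − 11.799)²/11.799 = 1.9519
  (19 − 24.440)²/24.440 = 1.2109
  (32 − 42.239)²/42.239 = 2.4820
  (21 − 16.201)²/16.201 = 1.4215
  (39 − 33.560)²/33.560 = 0.8818
χ² = 3.4081 + 1.9519 + 1.2109 + 2.4820 + 1.4215 + 0.8818 = 11.36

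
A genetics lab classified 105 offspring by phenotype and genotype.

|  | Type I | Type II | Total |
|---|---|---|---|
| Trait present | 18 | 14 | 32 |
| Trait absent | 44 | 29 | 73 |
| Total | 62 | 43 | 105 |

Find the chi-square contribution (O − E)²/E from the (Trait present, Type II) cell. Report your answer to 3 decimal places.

Row total (Trait present) = 32; column total (Type II) = 43; N = 105.
Expected count E = 32 × 43 / 105 = 13.1048.
Contribution = (O − E)²/E = (14 − 13.1048)² / 13.1048 = 0.061.

0.061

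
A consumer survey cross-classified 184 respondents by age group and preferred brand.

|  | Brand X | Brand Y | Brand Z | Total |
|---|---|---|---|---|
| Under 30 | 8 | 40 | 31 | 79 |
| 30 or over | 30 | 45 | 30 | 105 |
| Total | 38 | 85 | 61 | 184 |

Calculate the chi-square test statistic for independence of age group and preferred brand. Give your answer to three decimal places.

9.564

Grand total N = 184.
Expected counts (row total × column total / N):
  Under 30, Brand X: 79×38/184 = 16.3152
  Under 30, Brand Y: 79×85/184 = 36.4946
  Under 30, Brand Z: 79×61/184 = 26.1902
  30 or over, Brand X: 105×38/184 = 21.6848
  30 or over, Brand Y: 105×85/184 = 48.5054
  30 or over, Brand Z: 105×61/184 = 34.8098
Contributions (O − E)²/E:
  (8 − 16.3152)²/16.3152 = 4.2379
  (40 − 36.4946)²/36.4946 = 0.3367
  (31 − 26.1902)²/26.1902 = 0.8833
  (30 − 21.6848)²/21.6848 = 3.1885
  (45 − 48.5054)²/48.5054 = 0.2533
  (30 − 34.8098)²/34.8098 = 0.6646
χ² = 4.2379 + 0.3367 + 0.8833 + 3.1885 + 0.2533 + 0.6646 = 9.564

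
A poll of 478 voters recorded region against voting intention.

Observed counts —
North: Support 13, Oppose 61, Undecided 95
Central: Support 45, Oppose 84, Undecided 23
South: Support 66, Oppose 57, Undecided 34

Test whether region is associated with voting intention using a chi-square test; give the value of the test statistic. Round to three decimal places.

Row totals: 169, 152, 157. Column totals: 124, 202, 152. Grand total N = 478.
Expected counts (row total × column total / N):
  North, Support: 169×124/478 = 43.8410
  North, Oppose: 169×202/478 = 71.4184
  North, Undecided: 169×152/478 = 53.7406
  Central, Support: 152×124/478 = 39.4310
  Central, Oppose: 152×202/478 = 64.2343
  Central, Undecided: 152×152/478 = 48.3347
  South, Support: 157×124/478 = 40.7280
  South, Oppose: 157×202/478 = 66.3473
  South, Undecided: 157×152/478 = 49.9247
Contributions (O − E)²/E:
  (13 − 43.8410)²/43.8410 = 21.6958
  (61 − 71.4184)²/71.4184 = 1.5198
  (95 − 53.7406)²/53.7406 = 31.6769
  (45 − 39.4310)²/39.4310 = 0.7865
  (84 − 64.2343)²/64.2343 = 6.0822
  (23 − 48.3347)²/48.3347 = 13.2792
  (66 − 40.7280)²/40.7280 = 15.6814
  (57 − 66.3473)²/66.3473 = 1.3169
  (34 − 49.9247)²/49.9247 = 5.0796
χ² = 21.6958 + 1.5198 + 31.6769 + 0.7865 + 6.0822 + 13.2792 + 15.6814 + 1.3169 + 5.0796 = 97.118

97.118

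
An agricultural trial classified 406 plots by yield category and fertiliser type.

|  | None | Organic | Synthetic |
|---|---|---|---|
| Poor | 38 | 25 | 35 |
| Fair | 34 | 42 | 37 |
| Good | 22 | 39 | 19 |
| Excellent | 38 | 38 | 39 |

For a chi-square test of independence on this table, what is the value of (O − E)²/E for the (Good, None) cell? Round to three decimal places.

0.618

Row total (Good) = 80; column total (None) = 132; N = 406.
Expected count E = 80 × 132 / 406 = 26.0099.
Contribution = (O − E)²/E = (22 − 26.0099)² / 26.0099 = 0.618.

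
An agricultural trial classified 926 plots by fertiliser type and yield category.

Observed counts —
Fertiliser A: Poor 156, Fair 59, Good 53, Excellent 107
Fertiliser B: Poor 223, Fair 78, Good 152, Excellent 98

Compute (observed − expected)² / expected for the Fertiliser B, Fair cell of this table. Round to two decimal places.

Row total (Fertiliser B) = 551; column total (Fair) = 137; N = 926.
Expected count E = 551 × 137 / 926 = 81.519.
Contribution = (O − E)²/E = (78 − 81.519)² / 81.519 = 0.15.

0.15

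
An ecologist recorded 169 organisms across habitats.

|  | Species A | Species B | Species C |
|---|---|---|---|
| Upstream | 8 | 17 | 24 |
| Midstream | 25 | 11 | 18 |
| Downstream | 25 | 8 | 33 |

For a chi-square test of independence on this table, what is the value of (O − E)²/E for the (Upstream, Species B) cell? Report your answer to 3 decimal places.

4.126

Row total (Upstream) = 49; column total (Species B) = 36; N = 169.
Expected count E = 49 × 36 / 169 = 10.43787.
Contribution = (O − E)²/E = (17 − 10.43787)² / 10.43787 = 4.126.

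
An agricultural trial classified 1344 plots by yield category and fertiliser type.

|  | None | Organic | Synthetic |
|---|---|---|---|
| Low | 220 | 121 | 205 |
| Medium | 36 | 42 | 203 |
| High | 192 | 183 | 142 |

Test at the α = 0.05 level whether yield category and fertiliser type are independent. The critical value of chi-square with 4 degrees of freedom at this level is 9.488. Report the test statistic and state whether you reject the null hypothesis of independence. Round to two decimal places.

Row totals: 546, 281, 517. Column totals: 448, 346, 550. Grand total N = 1344.
Expected counts (row total × column total / N):
  Low, None: 546×448/1344 = 182.000
  Low, Organic: 546×346/1344 = 140.562
  Low, Synthetic: 546×550/1344 = 223.438
  Medium, None: 281×448/1344 = 93.667
  Medium, Organic: 281×346/1344 = 72.341
  Medium, Synthetic: 281×550/1344 = 114.993
  High, None: 517×448/1344 = 172.333
  High, Organic: 517×346/1344 = 133.097
  High, Synthetic: 517×550/1344 = 211.570
Contributions (O − E)²/E:
  (220 − 182.000)²/182.000 = 7.9341
  (121 − 140.562)²/140.562 = 2.7224
  (205 − 223.438)²/223.438 = 1.5215
  (36 − 93.667)²/93.667 = 35.5032
  (42 − 72.341)²/72.341 = 12.7255
  (203 − 114.993)²/114.993 = 67.3539
  (192 − 172.333)²/172.333 = 2.2444
  (183 − 133.097)²/133.097 = 18.7105
  (142 − 211.570)²/211.570 = 22.8765
χ² = 7.9341 + 2.7224 + 1.5215 + 35.5032 + 12.7255 + 67.3539 + 2.2444 + 18.7105 + 22.8765 = 171.59
df = (3−1)(3−1) = 4. Since 171.59 > 9.488, reject the null hypothesis of independence at α = 0.05.

171.59; reject H₀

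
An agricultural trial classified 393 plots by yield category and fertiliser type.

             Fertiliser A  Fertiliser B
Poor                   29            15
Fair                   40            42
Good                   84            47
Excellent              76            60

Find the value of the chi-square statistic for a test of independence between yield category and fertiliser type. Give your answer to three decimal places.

Row totals: 44, 82, 131, 136. Column totals: 229, 164. Grand total N = 393.
Expected counts (row total × column total / N):
  Poor, Fertiliser A: 44×229/393 = 25.6387
  Poor, Fertiliser B: 44×164/393 = 18.3613
  Fair, Fertiliser A: 82×229/393 = 47.7812
  Fair, Fertiliser B: 82×164/393 = 34.2188
  Good, Fertiliser A: 131×229/393 = 76.3333
  Good, Fertiliser B: 131×164/393 = 54.6667
  Excellent, Fertiliser A: 136×229/393 = 79.2468
  Excellent, Fertiliser B: 136×164/393 = 56.7532
Contributions (O − E)²/E:
  (29 − 25.6387)²/25.6387 = 0.4407
  (15 − 18.3613)²/18.3613 = 0.6153
  (40 − 47.7812)²/47.7812 = 1.2672
  (42 − 34.2188)²/34.2188 = 1.7694
  (84 − 76.3333)²/76.3333 = 0.7700
  (47 − 54.6667)²/54.6667 = 1.0752
  (76 − 79.2468)²/79.2468 = 0.1330
  (60 − 56.7532)²/56.7532 = 0.1857
χ² = 0.4407 + 0.6153 + 1.2672 + 1.7694 + 0.7700 + 1.0752 + 0.1330 + 0.1857 = 6.257

6.257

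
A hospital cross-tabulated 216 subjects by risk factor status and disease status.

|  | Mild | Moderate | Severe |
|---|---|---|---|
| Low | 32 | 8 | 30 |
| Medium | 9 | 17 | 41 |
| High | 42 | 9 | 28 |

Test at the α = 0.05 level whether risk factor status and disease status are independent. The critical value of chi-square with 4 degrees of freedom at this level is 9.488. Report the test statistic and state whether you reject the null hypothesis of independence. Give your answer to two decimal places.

27.50; reject H₀

Row totals: 70, 67, 79. Column totals: 83, 34, 99. Grand total N = 216.
Expected counts (row total × column total / N):
  Low, Mild: 70×83/216 = 26.898
  Low, Moderate: 70×34/216 = 11.019
  Low, Severe: 70×99/216 = 32.083
  Medium, Mild: 67×83/216 = 25.745
  Medium, Moderate: 67×34/216 = 10.546
  Medium, Severe: 67×99/216 = 30.708
  High, Mild: 79×83/216 = 30.356
  High, Moderate: 79×34/216 = 12.435
  High, Severe: 79×99/216 = 36.208
Contributions (O − E)²/E:
  (32 − 26.898)²/26.898 = 0.9677
  (8 − 11.019)²/11.019 = 0.8271
  (30 − 32.083)²/32.083 = 0.1352
  (9 − 25.745)²/25.745 = 10.8912
  (17 − 10.546)²/10.546 = 3.9498
  (41 − 30.708)²/30.708 = 3.4494
  (42 − 30.356)²/30.356 = 4.4664
  (9 − 12.435)²/12.435 = 0.9489
  (28 − 36.208)²/36.208 = 1.8607
χ² = 0.9677 + 0.8271 + 0.1352 + 10.8912 + 3.9498 + 3.4494 + 4.4664 + 0.9489 + 1.8607 = 27.50
df = (3−1)(3−1) = 4. Since 27.50 > 9.488, reject the null hypothesis of independence at α = 0.05.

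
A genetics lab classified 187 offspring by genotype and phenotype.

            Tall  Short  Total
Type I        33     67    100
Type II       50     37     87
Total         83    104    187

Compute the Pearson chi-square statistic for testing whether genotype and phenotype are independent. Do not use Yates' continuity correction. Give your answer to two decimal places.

11.29

Grand total N = 187.
Expected counts (row total × column total / N):
  Type I, Tall: 100×83/187 = 44.385
  Type I, Short: 100×104/187 = 55.615
  Type II, Tall: 87×83/187 = 38.615
  Type II, Short: 87×104/187 = 48.385
Contributions (O − E)²/E:
  (33 − 44.385)²/44.385 = 2.9203
  (67 − 55.615)²/55.615 = 2.3306
  (50 − 38.615)²/38.615 = 3.3567
  (37 − 48.385)²/48.385 = 2.6789
χ² = 2.9203 + 2.3306 + 3.3567 + 2.6789 = 11.29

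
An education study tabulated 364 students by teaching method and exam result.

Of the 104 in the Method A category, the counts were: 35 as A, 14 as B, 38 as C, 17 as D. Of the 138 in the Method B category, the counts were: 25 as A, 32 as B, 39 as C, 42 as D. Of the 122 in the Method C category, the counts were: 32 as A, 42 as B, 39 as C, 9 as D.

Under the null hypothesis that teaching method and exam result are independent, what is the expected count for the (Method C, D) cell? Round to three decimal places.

Row total (Method C) = 122; column total (D) = 68; grand total N = 364.
Expected count = (row total × column total) / N = 122 × 68 / 364 = 22.791.

22.791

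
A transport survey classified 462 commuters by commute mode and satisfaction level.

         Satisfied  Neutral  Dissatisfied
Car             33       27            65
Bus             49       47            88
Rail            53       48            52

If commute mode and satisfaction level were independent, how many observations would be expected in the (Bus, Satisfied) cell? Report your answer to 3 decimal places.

Row total (Bus) = 184; column total (Satisfied) = 135; grand total N = 462.
Expected count = (row total × column total) / N = 184 × 135 / 462 = 53.766.

53.766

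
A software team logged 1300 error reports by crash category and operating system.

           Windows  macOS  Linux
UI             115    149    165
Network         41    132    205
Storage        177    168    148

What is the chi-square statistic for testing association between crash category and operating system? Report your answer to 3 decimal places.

Row totals: 429, 378, 493. Column totals: 333, 449, 518. Grand total N = 1300.
Expected counts (row total × column total / N):
  UI, Windows: 429×333/1300 = 109.8900
  UI, macOS: 429×449/1300 = 148.1700
  UI, Linux: 429×518/1300 = 170.9400
  Network, Windows: 378×333/1300 = 96.8262
  Network, macOS: 378×449/1300 = 130.5554
  Network, Linux: 378×518/1300 = 150.6185
  Storage, Windows: 493×333/1300 = 126.2838
  Storage, macOS: 493×449/1300 = 170.2746
  Storage, Linux: 493×518/1300 = 196.4415
Contributions (O − E)²/E:
  (115 − 109.8900)²/109.8900 = 0.2376
  (149 − 148.1700)²/148.1700 = 0.0046
  (165 − 170.9400)²/170.9400 = 0.2064
  (41 − 96.8262)²/96.8262 = 32.1872
  (132 − 130.5554)²/130.5554 = 0.0160
  (205 − 150.6185)²/150.6185 = 19.6347
  (177 − 126.2838)²/126.2838 = 20.3679
  (168 − 170.2746)²/170.2746 = 0.0304
  (148 − 196.4415)²/196.4415 = 11.9454
χ² = 0.2376 + 0.0046 + 0.2064 + 32.1872 + 0.0160 + 19.6347 + 20.3679 + 0.0304 + 11.9454 = 84.630

84.630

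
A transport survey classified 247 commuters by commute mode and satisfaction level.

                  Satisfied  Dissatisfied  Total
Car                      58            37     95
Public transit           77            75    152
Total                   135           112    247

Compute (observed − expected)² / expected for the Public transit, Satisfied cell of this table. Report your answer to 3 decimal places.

0.445

Row total (Public transit) = 152; column total (Satisfied) = 135; N = 247.
Expected count E = 152 × 135 / 247 = 83.0769.
Contribution = (O − E)²/E = (77 − 83.0769)² / 83.0769 = 0.445.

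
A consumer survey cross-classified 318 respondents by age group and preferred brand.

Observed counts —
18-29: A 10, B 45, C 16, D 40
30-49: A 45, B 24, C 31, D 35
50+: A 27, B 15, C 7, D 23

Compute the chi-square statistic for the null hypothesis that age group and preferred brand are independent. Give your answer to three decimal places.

Row totals: 111, 135, 72. Column totals: 82, 84, 54, 98. Grand total N = 318.
Expected counts (row total × column total / N):
  18-29, A: 111×82/318 = 28.6226
  18-29, B: 111×84/318 = 29.3208
  18-29, C: 111×54/318 = 18.8491
  18-29, D: 111×98/318 = 34.2075
  30-49, A: 135×82/318 = 34.8113
  30-49, B: 135×84/318 = 35.6604
  30-49, C: 135×54/318 = 22.9245
  30-49, D: 135×98/318 = 41.6038
  50+, A: 72×82/318 = 18.5660
  50+, B: 72×84/318 = 19.0189
  50+, C: 72×54/318 = 12.2264
  50+, D: 72×98/318 = 22.1887
Contributions (O − E)²/E:
  (10 − 28.6226)²/28.6226 = 12.1163
  (45 − 29.3208)²/29.3208 = 8.3844
  (16 − 18.8491)²/18.8491 = 0.4307
  (40 − 34.2075)²/34.2075 = 0.9809
  (45 − 34.8113)²/34.8113 = 2.9821
  (24 − 35.6604)²/35.6604 = 3.8128
  (31 − 22.9245)²/22.9245 = 2.8447
  (35 − 41.6038)²/41.6038 = 1.0482
  (27 − 18.5660)²/18.5660 = 3.8313
  (15 − 19.0189)²/19.0189 = 0.8492
  (7 − 12.2264)²/12.2264 = 2.2341
  (23 − 22.1887)²/22.1887 = 0.0297
χ² = 12.1163 + 8.3844 + 0.4307 + 0.9809 + 2.9821 + 3.8128 + 2.8447 + 1.0482 + 3.8313 + 0.8492 + 2.2341 + 0.0297 = 39.544

39.544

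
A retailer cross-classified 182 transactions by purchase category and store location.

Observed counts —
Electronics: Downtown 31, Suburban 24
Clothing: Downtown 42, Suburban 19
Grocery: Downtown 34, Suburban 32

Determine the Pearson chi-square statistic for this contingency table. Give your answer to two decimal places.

4.12

Row totals: 55, 61, 66. Column totals: 107, 75. Grand total N = 182.
Expected counts (row total × column total / N):
  Electronics, Downtown: 55×107/182 = 32.335
  Electronics, Suburban: 55×75/182 = 22.665
  Clothing, Downtown: 61×107/182 = 35.863
  Clothing, Suburban: 61×75/182 = 25.137
  Grocery, Downtown: 66×107/182 = 38.802
  Grocery, Suburban: 66×75/182 = 27.198
Contributions (O − E)²/E:
  (31 − 32.335)²/32.335 = 0.0551
  (24 − 22.665)²/22.665 = 0.0786
  (42 − 35.863)²/35.863 = 1.0502
  (19 − 25.137)²/25.137 = 1.4983
  (34 − 38.802)²/38.802 = 0.5943
  (32 − 27.198)²/27.198 = 0.8478
χ² = 0.0551 + 0.0786 + 1.0502 + 1.4983 + 0.5943 + 0.8478 = 4.12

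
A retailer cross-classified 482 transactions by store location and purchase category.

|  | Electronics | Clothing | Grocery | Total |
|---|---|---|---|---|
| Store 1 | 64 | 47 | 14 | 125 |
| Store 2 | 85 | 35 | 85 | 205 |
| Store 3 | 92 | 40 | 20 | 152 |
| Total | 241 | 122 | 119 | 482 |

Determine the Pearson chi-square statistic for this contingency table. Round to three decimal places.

60.170

Grand total N = 482.
Expected counts (row total × column total / N):
  Store 1, Electronics: 125×241/482 = 62.5000
  Store 1, Clothing: 125×122/482 = 31.6390
  Store 1, Grocery: 125×119/482 = 30.8610
  Store 2, Electronics: 205×241/482 = 102.5000
  Store 2, Clothing: 205×122/482 = 51.8880
  Store 2, Grocery: 205×119/482 = 50.6120
  Store 3, Electronics: 152×241/482 = 76.0000
  Store 3, Clothing: 152×122/482 = 38.4730
  Store 3, Grocery: 152×119/482 = 37.5270
Contributions (O − E)²/E:
  (64 − 62.5000)²/62.5000 = 0.0360
  (47 − 31.6390)²/31.6390 = 7.4579
  (14 − 30.8610)²/30.8610 = 9.2121
  (85 − 102.5000)²/102.5000 = 2.9878
  (35 − 51.8880)²/51.8880 = 5.4965
  (85 − 50.6120)²/50.6120 = 23.3647
  (92 − 76.0000)²/76.0000 = 3.3684
  (40 − 38.4730)²/38.4730 = 0.0606
  (20 − 37.5270)²/37.5270 = 8.1860
χ² = 0.0360 + 7.4579 + 9.2121 + 2.9878 + 5.4965 + 23.3647 + 3.3684 + 0.0606 + 8.1860 = 60.170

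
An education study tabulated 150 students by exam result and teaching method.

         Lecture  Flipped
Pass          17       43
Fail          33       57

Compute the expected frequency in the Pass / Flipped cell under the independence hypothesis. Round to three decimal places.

Row total (Pass) = 60; column total (Flipped) = 100; grand total N = 150.
Expected count = (row total × column total) / N = 60 × 100 / 150 = 40.000.

40.000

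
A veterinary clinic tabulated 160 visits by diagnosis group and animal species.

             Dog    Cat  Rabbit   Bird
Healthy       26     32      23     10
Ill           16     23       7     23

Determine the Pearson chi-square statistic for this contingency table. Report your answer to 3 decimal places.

14.762

Row totals: 91, 69. Column totals: 42, 55, 30, 33. Grand total N = 160.
Expected counts (row total × column total / N):
  Healthy, Dog: 91×42/160 = 23.8875
  Healthy, Cat: 91×55/160 = 31.2812
  Healthy, Rabbit: 91×30/160 = 17.0625
  Healthy, Bird: 91×33/160 = 18.7688
  Ill, Dog: 69×42/160 = 18.1125
  Ill, Cat: 69×55/160 = 23.7188
  Ill, Rabbit: 69×30/160 = 12.9375
  Ill, Bird: 69×33/160 = 14.2312
Contributions (O − E)²/E:
  (26 − 23.8875)²/23.8875 = 0.1868
  (32 − 31.2812)²/31.2812 = 0.0165
  (23 − 17.0625)²/17.0625 = 2.0662
  (10 − 18.7688)²/18.7688 = 4.0968
  (16 − 18.1125)²/18.1125 = 0.2464
  (23 − 23.7188)²/23.7188 = 0.0218
  (7 − 12.9375)²/12.9375 = 2.7249
  (23 − 14.2312)²/14.2312 = 5.4030
χ² = 0.1868 + 0.0165 + 2.0662 + 4.0968 + 0.2464 + 0.0218 + 2.7249 + 5.4030 = 14.762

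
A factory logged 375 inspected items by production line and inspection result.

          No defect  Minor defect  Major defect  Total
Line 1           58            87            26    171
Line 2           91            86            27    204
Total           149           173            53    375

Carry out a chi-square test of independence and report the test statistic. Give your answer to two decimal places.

Grand total N = 375.
Expected counts (row total × column total / N):
  Line 1, No defect: 171×149/375 = 67.944
  Line 1, Minor defect: 171×173/375 = 78.888
  Line 1, Major defect: 171×53/375 = 24.168
  Line 2, No defect: 204×149/375 = 81.056
  Line 2, Minor defect: 204×173/375 = 94.112
  Line 2, Major defect: 204×53/375 = 28.832
Contributions (O − E)²/E:
  (58 − 67.944)²/67.944 = 1.4554
  (87 − 78.888)²/78.888 = 0.8342
  (26 − 24.168)²/24.168 = 0.1389
  (91 − 81.056)²/81.056 = 1.2199
  (86 − 94.112)²/94.112 = 0.6992
  (27 − 28.832)²/28.832 = 0.1164
χ² = 1.4554 + 0.8342 + 0.1389 + 1.2199 + 0.6992 + 0.1164 = 4.46

4.46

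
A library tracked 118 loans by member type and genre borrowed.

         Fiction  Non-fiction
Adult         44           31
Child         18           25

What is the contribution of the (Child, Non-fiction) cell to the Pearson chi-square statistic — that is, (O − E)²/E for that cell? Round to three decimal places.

Row total (Child) = 43; column total (Non-fiction) = 56; N = 118.
Expected count E = 43 × 56 / 118 = 20.4068.
Contribution = (O − E)²/E = (25 − 20.4068)² / 20.4068 = 1.034.

1.034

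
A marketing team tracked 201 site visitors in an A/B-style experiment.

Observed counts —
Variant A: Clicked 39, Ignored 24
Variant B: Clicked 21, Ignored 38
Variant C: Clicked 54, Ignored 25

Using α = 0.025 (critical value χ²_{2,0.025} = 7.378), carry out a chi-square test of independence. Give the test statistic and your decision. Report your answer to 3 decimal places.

Row totals: 63, 59, 79. Column totals: 114, 87. Grand total N = 201.
Expected counts (row total × column total / N):
  Variant A, Clicked: 63×114/201 = 35.7313
  Variant A, Ignored: 63×87/201 = 27.2687
  Variant B, Clicked: 59×114/201 = 33.4627
  Variant B, Ignored: 59×87/201 = 25.5373
  Variant C, Clicked: 79×114/201 = 44.8060
  Variant C, Ignored: 79×87/201 = 34.1940
Contributions (O − E)²/E:
  (39 − 35.7313)²/35.7313 = 0.2990
  (24 − 27.2687)²/27.2687 = 0.3918
  (21 − 33.4627)²/33.4627 = 4.6416
  (38 − 25.5373)²/25.5373 = 6.0820
  (54 − 44.8060)²/44.8060 = 1.8866
  (25 − 34.1940)²/34.1940 = 2.4721
χ² = 0.2990 + 0.3918 + 4.6416 + 6.0820 + 1.8866 + 2.4721 = 15.773
df = (3−1)(2−1) = 2. Since 15.773 > 7.378, reject the null hypothesis of independence at α = 0.025.

15.773; reject H₀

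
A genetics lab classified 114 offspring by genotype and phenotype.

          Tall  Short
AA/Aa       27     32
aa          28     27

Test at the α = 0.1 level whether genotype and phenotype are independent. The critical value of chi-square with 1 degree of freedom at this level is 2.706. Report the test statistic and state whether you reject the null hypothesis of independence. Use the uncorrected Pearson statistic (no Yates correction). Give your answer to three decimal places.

0.302; fail to reject H₀

Row totals: 59, 55. Column totals: 55, 59. Grand total N = 114.
Expected counts (row total × column total / N):
  AA/Aa, Tall: 59×55/114 = 28.4649
  AA/Aa, Short: 59×59/114 = 30.5351
  aa, Tall: 55×55/114 = 26.5351
  aa, Short: 55×59/114 = 28.4649
Contributions (O − E)²/E:
  (27 − 28.4649)²/28.4649 = 0.0754
  (32 − 30.5351)²/30.5351 = 0.0703
  (28 − 26.5351)²/26.5351 = 0.0809
  (27 − 28.4649)²/28.4649 = 0.0754
χ² = 0.0754 + 0.0703 + 0.0809 + 0.0754 = 0.302
df = (2−1)(2−1) = 1. Since 0.302 < 2.706, fail to reject the null hypothesis of independence at α = 0.1.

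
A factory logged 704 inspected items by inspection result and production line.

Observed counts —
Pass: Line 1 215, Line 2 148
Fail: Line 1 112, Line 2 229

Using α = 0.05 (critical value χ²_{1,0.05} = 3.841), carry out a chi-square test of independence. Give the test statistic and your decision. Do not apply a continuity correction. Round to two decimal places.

Row totals: 363, 341. Column totals: 327, 377. Grand total N = 704.
Expected counts (row total × column total / N):
  Pass, Line 1: 363×327/704 = 168.609
  Pass, Line 2: 363×377/704 = 194.391
  Fail, Line 1: 341×327/704 = 158.391
  Fail, Line 2: 341×377/704 = 182.609
Contributions (O − E)²/E:
  (215 − 168.609)²/168.609 = 12.7640
  (148 − 194.391)²/194.391 = 11.0711
  (112 − 158.391)²/158.391 = 13.5874
  (229 − 182.609)²/182.609 = 11.7854
χ² = 12.7640 + 11.0711 + 13.5874 + 11.7854 = 49.21
df = (2−1)(2−1) = 1. Since 49.21 > 3.841, reject the null hypothesis of independence at α = 0.05.

49.21; reject H₀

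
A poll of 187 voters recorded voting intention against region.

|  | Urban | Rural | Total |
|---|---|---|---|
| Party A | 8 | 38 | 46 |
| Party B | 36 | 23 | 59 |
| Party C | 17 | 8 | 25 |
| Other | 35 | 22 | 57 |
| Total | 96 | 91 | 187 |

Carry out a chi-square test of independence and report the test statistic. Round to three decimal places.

Grand total N = 187.
Expected counts (row total × column total / N):
  Party A, Urban: 46×96/187 = 23.6150
  Party A, Rural: 46×91/187 = 22.3850
  Party B, Urban: 59×96/187 = 30.2888
  Party B, Rural: 59×91/187 = 28.7112
  Party C, Urban: 25×96/187 = 12.8342
  Party C, Rural: 25×91/187 = 12.1658
  Other, Urban: 57×96/187 = 29.2620
  Other, Rural: 57×91/187 = 27.7380
Contributions (O − E)²/E:
  (8 − 23.6150)²/23.6150 = 10.3251
  (38 − 22.3850)²/22.3850 = 10.8925
  (36 − 30.2888)²/30.2888 = 1.0769
  (23 − 28.7112)²/28.7112 = 1.1361
  (17 − 12.8342)²/12.8342 = 1.3522
  (8 − 12.1658)²/12.1658 = 1.4264
  (35 − 29.2620)²/29.2620 = 1.1252
  (22 − 27.7380)²/27.7380 = 1.1870
χ² = 10.3251 + 10.8925 + 1.0769 + 1.1361 + 1.3522 + 1.4264 + 1.1252 + 1.1870 = 28.521

28.521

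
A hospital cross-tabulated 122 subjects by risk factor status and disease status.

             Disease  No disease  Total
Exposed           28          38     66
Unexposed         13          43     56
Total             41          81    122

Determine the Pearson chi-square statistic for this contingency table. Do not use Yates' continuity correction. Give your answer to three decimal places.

Grand total N = 122.
Expected counts (row total × column total / N):
  Exposed, Disease: 66×41/122 = 22.18033
  Exposed, No disease: 66×81/122 = 43.81967
  Unexposed, Disease: 56×41/122 = 18.81967
  Unexposed, No disease: 56×81/122 = 37.18033
Contributions (O − E)²/E:
  (28 − 22.18033)²/22.18033 = 1.5270
  (38 − 43.81967)²/43.81967 = 0.7729
  (13 − 18.81967)²/18.81967 = 1.7996
  (43 − 37.18033)²/37.18033 = 0.9109
χ² = 1.5270 + 0.7729 + 1.7996 + 0.9109 = 5.010

5.010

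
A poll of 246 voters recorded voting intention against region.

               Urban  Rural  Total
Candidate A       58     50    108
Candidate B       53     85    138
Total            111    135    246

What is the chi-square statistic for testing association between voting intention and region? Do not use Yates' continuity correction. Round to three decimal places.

Grand total N = 246.
Expected counts (row total × column total / N):
  Candidate A, Urban: 108×111/246 = 48.7317
  Candidate A, Rural: 108×135/246 = 59.2683
  Candidate B, Urban: 138×111/246 = 62.2683
  Candidate B, Rural: 138×135/246 = 75.7317
Contributions (O − E)²/E:
  (58 − 48.7317)²/48.7317 = 1.7627
  (50 − 59.2683)²/59.2683 = 1.4494
  (53 − 62.2683)²/62.2683 = 1.3795
  (85 − 75.7317)²/75.7317 = 1.1343
χ² = 1.7627 + 1.4494 + 1.3795 + 1.1343 = 5.726

5.726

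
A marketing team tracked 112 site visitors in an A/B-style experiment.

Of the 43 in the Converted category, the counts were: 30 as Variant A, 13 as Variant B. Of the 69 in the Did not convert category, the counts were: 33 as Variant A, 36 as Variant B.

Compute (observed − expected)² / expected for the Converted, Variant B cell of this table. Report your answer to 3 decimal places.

Row total (Converted) = 43; column total (Variant B) = 49; N = 112.
Expected count E = 43 × 49 / 112 = 18.8125.
Contribution = (O − E)²/E = (13 − 18.8125)² / 18.8125 = 1.796.

1.796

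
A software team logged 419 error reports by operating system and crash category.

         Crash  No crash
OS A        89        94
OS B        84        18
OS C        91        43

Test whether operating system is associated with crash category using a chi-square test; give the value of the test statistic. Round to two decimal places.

33.98

Row totals: 183, 102, 134. Column totals: 264, 155. Grand total N = 419.
Expected counts (row total × column total / N):
  OS A, Crash: 183×264/419 = 115.303
  OS A, No crash: 183×155/419 = 67.697
  OS B, Crash: 102×264/419 = 64.267
  OS B, No crash: 102×155/419 = 37.733
  OS C, Crash: 134×264/419 = 84.430
  OS C, No crash: 134×155/419 = 49.570
Contributions (O − E)²/E:
  (89 − 115.303)²/115.303 = 6.0003
  (94 − 67.697)²/67.697 = 10.2198
  (84 − 64.267)²/64.267 = 6.0590
  (18 − 37.733)²/37.733 = 10.3196
  (91 − 84.430)²/84.430 = 0.5113
  (43 − 49.570)²/49.570 = 0.8708
χ² = 6.0003 + 10.2198 + 6.0590 + 10.3196 + 0.5113 + 0.8708 = 33.98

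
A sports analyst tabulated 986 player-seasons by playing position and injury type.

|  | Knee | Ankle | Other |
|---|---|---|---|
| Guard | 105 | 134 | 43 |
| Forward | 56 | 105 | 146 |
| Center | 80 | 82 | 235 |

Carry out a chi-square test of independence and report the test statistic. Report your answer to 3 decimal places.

Row totals: 282, 307, 397. Column totals: 241, 321, 424. Grand total N = 986.
Expected counts (row total × column total / N):
  Guard, Knee: 282×241/986 = 68.9270
  Guard, Ankle: 282×321/986 = 91.8073
  Guard, Other: 282×424/986 = 121.2657
  Forward, Knee: 307×241/986 = 75.0375
  Forward, Ankle: 307×321/986 = 99.9462
  Forward, Other: 307×424/986 = 132.0162
  Center, Knee: 397×241/986 = 97.0355
  Center, Ankle: 397×321/986 = 129.2465
  Center, Other: 397×424/986 = 170.7181
Contributions (O − E)²/E:
  (105 − 68.9270)²/68.9270 = 18.8788
  (134 − 91.8073)²/91.8073 = 19.3909
  (43 − 121.2657)²/121.2657 = 50.5132
  (56 − 75.0375)²/75.0375 = 4.8299
  (105 − 99.9462)²/99.9462 = 0.2555
  (146 − 132.0162)²/132.0162 = 1.4812
  (80 − 97.0355)²/97.0355 = 2.9907
  (82 − 129.2465)²/129.2465 = 17.2711
  (235 − 170.7181)²/170.7181 = 24.2046
χ² = 18.8788 + 19.3909 + 50.5132 + 4.8299 + 0.2555 + 1.4812 + 2.9907 + 17.2711 + 24.2046 = 139.816

139.816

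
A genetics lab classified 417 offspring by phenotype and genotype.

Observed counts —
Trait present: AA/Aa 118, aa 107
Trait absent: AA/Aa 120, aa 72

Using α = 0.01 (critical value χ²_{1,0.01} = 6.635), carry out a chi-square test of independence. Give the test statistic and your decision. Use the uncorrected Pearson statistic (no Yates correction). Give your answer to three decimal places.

Row totals: 225, 192. Column totals: 238, 179. Grand total N = 417.
Expected counts (row total × column total / N):
  Trait present, AA/Aa: 225×238/417 = 128.4173
  Trait present, aa: 225×179/417 = 96.5827
  Trait absent, AA/Aa: 192×238/417 = 109.5827
  Trait absent, aa: 192×179/417 = 82.4173
Contributions (O − E)²/E:
  (118 − 128.4173)²/128.4173 = 0.8451
  (107 − 96.5827)²/96.5827 = 1.1236
  (120 − 109.5827)²/109.5827 = 0.9903
  (72 − 82.4173)²/82.4173 = 1.3167
χ² = 0.8451 + 1.1236 + 0.9903 + 1.3167 = 4.276
df = (2−1)(2−1) = 1. Since 4.276 < 6.635, fail to reject the null hypothesis of independence at α = 0.01.

4.276; fail to reject H₀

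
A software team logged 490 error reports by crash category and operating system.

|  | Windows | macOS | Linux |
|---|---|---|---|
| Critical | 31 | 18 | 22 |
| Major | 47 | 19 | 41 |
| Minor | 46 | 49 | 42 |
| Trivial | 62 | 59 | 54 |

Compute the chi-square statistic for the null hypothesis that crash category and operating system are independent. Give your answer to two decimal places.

Row totals: 71, 107, 137, 175. Column totals: 186, 145, 159. Grand total N = 490.
Expected counts (row total × column total / N):
  Critical, Windows: 71×186/490 = 26.9510
  Critical, macOS: 71×145/490 = 21.0102
  Critical, Linux: 71×159/490 = 23.0388
  Major, Windows: 107×186/490 = 40.6163
  Major, macOS: 107×145/490 = 31.6633
  Major, Linux: 107×159/490 = 34.7204
  Minor, Windows: 137×186/490 = 52.0041
  Minor, macOS: 137×145/490 = 40.5408
  Minor, Linux: 137×159/490 = 44.4551
  Trivial, Windows: 175×186/490 = 66.4286
  Trivial, macOS: 175×145/490 = 51.7857
  Trivial, Linux: 175×159/490 = 56.7857
Contributions (O − E)²/E:
  (31 − 26.9510)²/26.9510 = 0.6083
  (18 − 21.0102)²/21.0102 = 0.4313
  (22 − 23.0388)²/23.0388 = 0.0468
  (47 − 40.6163)²/40.6163 = 1.0033
  (19 − 31.6633)²/31.6633 = 5.0645
  (41 − 34.7204)²/34.7204 = 1.1357
  (46 − 52.0041)²/52.0041 = 0.6932
  (49 − 40.5408)²/40.5408 = 1.7651
  (42 − 44.4551)²/44.4551 = 0.1356
  (62 − 66.4286)²/66.4286 = 0.2952
  (59 − 51.7857)²/51.7857 = 1.0050
  (54 − 56.7857)²/56.7857 = 0.1367
χ² = 0.6083 + 0.4313 + 0.0468 + 1.0033 + 5.0645 + 1.1357 + 0.6932 + 1.7651 + 0.1356 + 0.2952 + 1.0050 + 0.1367 = 12.32

12.32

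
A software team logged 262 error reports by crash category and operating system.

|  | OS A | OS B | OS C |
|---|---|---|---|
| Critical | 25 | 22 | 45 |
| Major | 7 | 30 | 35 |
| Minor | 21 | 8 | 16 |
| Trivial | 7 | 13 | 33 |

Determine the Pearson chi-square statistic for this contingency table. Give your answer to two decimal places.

30.31

Row totals: 92, 72, 45, 53. Column totals: 60, 73, 129. Grand total N = 262.
Expected counts (row total × column total / N):
  Critical, OS A: 92×60/262 = 21.069
  Critical, OS B: 92×73/262 = 25.634
  Critical, OS C: 92×129/262 = 45.298
  Major, OS A: 72×60/262 = 16.489
  Major, OS B: 72×73/262 = 20.061
  Major, OS C: 72×129/262 = 35.450
  Minor, OS A: 45×60/262 = 10.305
  Minor, OS B: 45×73/262 = 12.538
  Minor, OS C: 45×129/262 = 22.156
  Trivial, OS A: 53×60/262 = 12.137
  Trivial, OS B: 53×73/262 = 14.767
  Trivial, OS C: 53×129/262 = 26.095
Contributions (O − E)²/E:
  (25 − 21.069)²/21.069 = 0.7334
  (22 − 25.634)²/25.634 = 0.5152
  (45 − 45.298)²/45.298 = 0.0020
  (7 − 16.489)²/16.489 = 5.4607
  (30 − 20.061)²/20.061 = 4.9242
  (35 − 35.450)²/35.450 = 0.0057
  (21 − 10.305)²/10.305 = 11.0998
  (8 − 12.538)²/12.538 = 1.6425
  (16 − 22.156)²/22.156 = 1.7104
  (7 − 12.137)²/12.137 = 2.1742
  (13 − 14.767)²/14.767 = 0.2114
  (33 − 26.095)²/26.095 = 1.8271
χ² = 0.7334 + 0.5152 + 0.0020 + 5.4607 + 4.9242 + 0.0057 + 11.0998 + 1.6425 + 1.7104 + 2.1742 + 0.2114 + 1.8271 = 30.31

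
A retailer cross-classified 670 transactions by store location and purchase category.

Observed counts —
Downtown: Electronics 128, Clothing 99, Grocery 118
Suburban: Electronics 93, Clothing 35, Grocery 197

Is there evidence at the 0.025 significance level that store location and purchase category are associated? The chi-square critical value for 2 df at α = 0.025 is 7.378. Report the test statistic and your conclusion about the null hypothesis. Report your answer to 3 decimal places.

55.375; reject H₀

Row totals: 345, 325. Column totals: 221, 134, 315. Grand total N = 670.
Expected counts (row total × column total / N):
  Downtown, Electronics: 345×221/670 = 113.7985
  Downtown, Clothing: 345×134/670 = 69.0000
  Downtown, Grocery: 345×315/670 = 162.2015
  Suburban, Electronics: 325×221/670 = 107.2015
  Suburban, Clothing: 325×134/670 = 65.0000
  Suburban, Grocery: 325×315/670 = 152.7985
Contributions (O − E)²/E:
  (128 − 113.7985)²/113.7985 = 1.7723
  (99 − 69.0000)²/69.0000 = 13.0435
  (118 − 162.2015)²/162.2015 = 12.0453
  (93 − 107.2015)²/107.2015 = 1.8813
  (35 − 65.0000)²/65.0000 = 13.8462
  (197 − 152.7985)²/152.7985 = 12.7866
χ² = 1.7723 + 13.0435 + 12.0453 + 1.8813 + 13.8462 + 12.7866 = 55.375
df = (2−1)(3−1) = 2. Since 55.375 > 7.378, reject the null hypothesis of independence at α = 0.025.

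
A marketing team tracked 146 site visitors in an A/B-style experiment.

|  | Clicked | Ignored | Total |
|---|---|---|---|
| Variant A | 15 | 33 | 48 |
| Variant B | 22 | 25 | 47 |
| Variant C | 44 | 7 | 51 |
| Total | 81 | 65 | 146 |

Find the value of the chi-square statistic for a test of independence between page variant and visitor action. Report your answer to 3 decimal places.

32.421

Grand total N = 146.
Expected counts (row total × column total / N):
  Variant A, Clicked: 48×81/146 = 26.6301
  Variant A, Ignored: 48×65/146 = 21.3699
  Variant B, Clicked: 47×81/146 = 26.0753
  Variant B, Ignored: 47×65/146 = 20.9247
  Variant C, Clicked: 51×81/146 = 28.2945
  Variant C, Ignored: 51×65/146 = 22.7055
Contributions (O − E)²/E:
  (15 − 26.6301)²/26.6301 = 5.0792
  (33 − 21.3699)²/21.3699 = 6.3294
  (22 − 26.0753)²/26.0753 = 0.6369
  (25 − 20.9247)²/20.9247 = 0.7937
  (44 − 28.2945)²/28.2945 = 8.7177
  (7 − 22.7055)²/22.7055 = 10.8636
χ² = 5.0792 + 6.3294 + 0.6369 + 0.7937 + 8.7177 + 10.8636 = 32.421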